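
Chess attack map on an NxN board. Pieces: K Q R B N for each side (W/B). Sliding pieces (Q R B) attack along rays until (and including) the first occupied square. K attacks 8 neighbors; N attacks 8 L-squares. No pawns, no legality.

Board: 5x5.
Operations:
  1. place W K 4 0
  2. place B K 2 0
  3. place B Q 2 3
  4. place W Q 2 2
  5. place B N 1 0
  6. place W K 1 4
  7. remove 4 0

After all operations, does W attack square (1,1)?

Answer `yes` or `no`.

Answer: yes

Derivation:
Op 1: place WK@(4,0)
Op 2: place BK@(2,0)
Op 3: place BQ@(2,3)
Op 4: place WQ@(2,2)
Op 5: place BN@(1,0)
Op 6: place WK@(1,4)
Op 7: remove (4,0)
Per-piece attacks for W:
  WK@(1,4): attacks (1,3) (2,4) (0,4) (2,3) (0,3)
  WQ@(2,2): attacks (2,3) (2,1) (2,0) (3,2) (4,2) (1,2) (0,2) (3,3) (4,4) (3,1) (4,0) (1,3) (0,4) (1,1) (0,0) [ray(0,1) blocked at (2,3); ray(0,-1) blocked at (2,0)]
W attacks (1,1): yes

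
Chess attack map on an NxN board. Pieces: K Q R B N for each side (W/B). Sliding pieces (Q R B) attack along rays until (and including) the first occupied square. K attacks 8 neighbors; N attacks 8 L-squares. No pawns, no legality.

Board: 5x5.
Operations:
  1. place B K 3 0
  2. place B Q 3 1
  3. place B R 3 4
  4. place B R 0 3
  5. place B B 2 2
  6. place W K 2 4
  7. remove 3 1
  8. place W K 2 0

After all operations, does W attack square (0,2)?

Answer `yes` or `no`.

Answer: no

Derivation:
Op 1: place BK@(3,0)
Op 2: place BQ@(3,1)
Op 3: place BR@(3,4)
Op 4: place BR@(0,3)
Op 5: place BB@(2,2)
Op 6: place WK@(2,4)
Op 7: remove (3,1)
Op 8: place WK@(2,0)
Per-piece attacks for W:
  WK@(2,0): attacks (2,1) (3,0) (1,0) (3,1) (1,1)
  WK@(2,4): attacks (2,3) (3,4) (1,4) (3,3) (1,3)
W attacks (0,2): no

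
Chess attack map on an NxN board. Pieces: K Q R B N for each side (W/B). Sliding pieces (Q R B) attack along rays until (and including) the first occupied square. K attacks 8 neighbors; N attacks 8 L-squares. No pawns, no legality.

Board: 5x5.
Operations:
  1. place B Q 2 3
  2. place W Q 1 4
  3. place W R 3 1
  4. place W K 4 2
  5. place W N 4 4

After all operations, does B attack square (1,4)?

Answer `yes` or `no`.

Answer: yes

Derivation:
Op 1: place BQ@(2,3)
Op 2: place WQ@(1,4)
Op 3: place WR@(3,1)
Op 4: place WK@(4,2)
Op 5: place WN@(4,4)
Per-piece attacks for B:
  BQ@(2,3): attacks (2,4) (2,2) (2,1) (2,0) (3,3) (4,3) (1,3) (0,3) (3,4) (3,2) (4,1) (1,4) (1,2) (0,1) [ray(-1,1) blocked at (1,4)]
B attacks (1,4): yes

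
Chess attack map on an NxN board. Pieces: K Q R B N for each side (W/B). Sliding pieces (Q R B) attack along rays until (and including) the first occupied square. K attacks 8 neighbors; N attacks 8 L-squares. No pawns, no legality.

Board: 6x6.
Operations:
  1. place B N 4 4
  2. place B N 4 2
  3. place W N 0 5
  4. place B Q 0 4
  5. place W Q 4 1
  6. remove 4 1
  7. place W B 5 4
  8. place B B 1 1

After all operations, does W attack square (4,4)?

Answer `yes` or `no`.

Op 1: place BN@(4,4)
Op 2: place BN@(4,2)
Op 3: place WN@(0,5)
Op 4: place BQ@(0,4)
Op 5: place WQ@(4,1)
Op 6: remove (4,1)
Op 7: place WB@(5,4)
Op 8: place BB@(1,1)
Per-piece attacks for W:
  WN@(0,5): attacks (1,3) (2,4)
  WB@(5,4): attacks (4,5) (4,3) (3,2) (2,1) (1,0)
W attacks (4,4): no

Answer: no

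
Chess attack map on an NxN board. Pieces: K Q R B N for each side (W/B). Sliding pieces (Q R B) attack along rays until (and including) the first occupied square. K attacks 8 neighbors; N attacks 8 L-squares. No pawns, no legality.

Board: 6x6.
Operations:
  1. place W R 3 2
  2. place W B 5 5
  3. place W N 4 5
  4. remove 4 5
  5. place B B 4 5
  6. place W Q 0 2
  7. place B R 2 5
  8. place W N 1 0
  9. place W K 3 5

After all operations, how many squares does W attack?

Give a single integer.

Op 1: place WR@(3,2)
Op 2: place WB@(5,5)
Op 3: place WN@(4,5)
Op 4: remove (4,5)
Op 5: place BB@(4,5)
Op 6: place WQ@(0,2)
Op 7: place BR@(2,5)
Op 8: place WN@(1,0)
Op 9: place WK@(3,5)
Per-piece attacks for W:
  WQ@(0,2): attacks (0,3) (0,4) (0,5) (0,1) (0,0) (1,2) (2,2) (3,2) (1,3) (2,4) (3,5) (1,1) (2,0) [ray(1,0) blocked at (3,2); ray(1,1) blocked at (3,5)]
  WN@(1,0): attacks (2,2) (3,1) (0,2)
  WR@(3,2): attacks (3,3) (3,4) (3,5) (3,1) (3,0) (4,2) (5,2) (2,2) (1,2) (0,2) [ray(0,1) blocked at (3,5); ray(-1,0) blocked at (0,2)]
  WK@(3,5): attacks (3,4) (4,5) (2,5) (4,4) (2,4)
  WB@(5,5): attacks (4,4) (3,3) (2,2) (1,1) (0,0)
Union (23 distinct): (0,0) (0,1) (0,2) (0,3) (0,4) (0,5) (1,1) (1,2) (1,3) (2,0) (2,2) (2,4) (2,5) (3,0) (3,1) (3,2) (3,3) (3,4) (3,5) (4,2) (4,4) (4,5) (5,2)

Answer: 23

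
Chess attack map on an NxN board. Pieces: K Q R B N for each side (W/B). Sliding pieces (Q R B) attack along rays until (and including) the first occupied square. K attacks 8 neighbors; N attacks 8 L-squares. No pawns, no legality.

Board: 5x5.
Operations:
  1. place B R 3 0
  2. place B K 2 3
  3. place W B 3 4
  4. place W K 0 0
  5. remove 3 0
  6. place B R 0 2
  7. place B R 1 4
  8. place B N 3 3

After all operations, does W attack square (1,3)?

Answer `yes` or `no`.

Op 1: place BR@(3,0)
Op 2: place BK@(2,3)
Op 3: place WB@(3,4)
Op 4: place WK@(0,0)
Op 5: remove (3,0)
Op 6: place BR@(0,2)
Op 7: place BR@(1,4)
Op 8: place BN@(3,3)
Per-piece attacks for W:
  WK@(0,0): attacks (0,1) (1,0) (1,1)
  WB@(3,4): attacks (4,3) (2,3) [ray(-1,-1) blocked at (2,3)]
W attacks (1,3): no

Answer: no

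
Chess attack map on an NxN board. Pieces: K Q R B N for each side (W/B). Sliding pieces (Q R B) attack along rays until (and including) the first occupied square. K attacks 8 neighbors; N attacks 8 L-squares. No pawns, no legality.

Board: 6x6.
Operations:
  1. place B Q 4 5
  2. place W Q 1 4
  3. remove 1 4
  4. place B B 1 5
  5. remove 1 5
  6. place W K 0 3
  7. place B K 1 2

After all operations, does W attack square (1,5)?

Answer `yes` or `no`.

Answer: no

Derivation:
Op 1: place BQ@(4,5)
Op 2: place WQ@(1,4)
Op 3: remove (1,4)
Op 4: place BB@(1,5)
Op 5: remove (1,5)
Op 6: place WK@(0,3)
Op 7: place BK@(1,2)
Per-piece attacks for W:
  WK@(0,3): attacks (0,4) (0,2) (1,3) (1,4) (1,2)
W attacks (1,5): no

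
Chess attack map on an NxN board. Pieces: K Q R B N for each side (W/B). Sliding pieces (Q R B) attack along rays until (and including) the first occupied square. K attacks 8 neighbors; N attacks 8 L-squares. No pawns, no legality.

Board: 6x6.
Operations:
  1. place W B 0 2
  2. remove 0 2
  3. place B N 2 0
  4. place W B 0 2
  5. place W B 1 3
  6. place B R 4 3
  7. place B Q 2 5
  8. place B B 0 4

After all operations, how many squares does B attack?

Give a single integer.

Answer: 24

Derivation:
Op 1: place WB@(0,2)
Op 2: remove (0,2)
Op 3: place BN@(2,0)
Op 4: place WB@(0,2)
Op 5: place WB@(1,3)
Op 6: place BR@(4,3)
Op 7: place BQ@(2,5)
Op 8: place BB@(0,4)
Per-piece attacks for B:
  BB@(0,4): attacks (1,5) (1,3) [ray(1,-1) blocked at (1,3)]
  BN@(2,0): attacks (3,2) (4,1) (1,2) (0,1)
  BQ@(2,5): attacks (2,4) (2,3) (2,2) (2,1) (2,0) (3,5) (4,5) (5,5) (1,5) (0,5) (3,4) (4,3) (1,4) (0,3) [ray(0,-1) blocked at (2,0); ray(1,-1) blocked at (4,3)]
  BR@(4,3): attacks (4,4) (4,5) (4,2) (4,1) (4,0) (5,3) (3,3) (2,3) (1,3) [ray(-1,0) blocked at (1,3)]
Union (24 distinct): (0,1) (0,3) (0,5) (1,2) (1,3) (1,4) (1,5) (2,0) (2,1) (2,2) (2,3) (2,4) (3,2) (3,3) (3,4) (3,5) (4,0) (4,1) (4,2) (4,3) (4,4) (4,5) (5,3) (5,5)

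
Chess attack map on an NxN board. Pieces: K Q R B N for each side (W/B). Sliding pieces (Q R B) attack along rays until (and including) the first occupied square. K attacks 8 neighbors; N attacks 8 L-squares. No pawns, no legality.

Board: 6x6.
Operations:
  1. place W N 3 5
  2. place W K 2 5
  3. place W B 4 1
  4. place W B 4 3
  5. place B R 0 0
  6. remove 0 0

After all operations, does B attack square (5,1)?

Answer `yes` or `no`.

Answer: no

Derivation:
Op 1: place WN@(3,5)
Op 2: place WK@(2,5)
Op 3: place WB@(4,1)
Op 4: place WB@(4,3)
Op 5: place BR@(0,0)
Op 6: remove (0,0)
Per-piece attacks for B:
B attacks (5,1): no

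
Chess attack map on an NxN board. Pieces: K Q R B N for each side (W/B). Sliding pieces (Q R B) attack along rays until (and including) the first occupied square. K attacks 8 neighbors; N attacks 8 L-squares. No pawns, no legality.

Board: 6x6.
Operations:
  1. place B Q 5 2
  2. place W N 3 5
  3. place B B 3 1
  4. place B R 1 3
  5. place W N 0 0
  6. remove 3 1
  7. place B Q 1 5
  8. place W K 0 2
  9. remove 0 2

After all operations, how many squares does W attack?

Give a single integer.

Op 1: place BQ@(5,2)
Op 2: place WN@(3,5)
Op 3: place BB@(3,1)
Op 4: place BR@(1,3)
Op 5: place WN@(0,0)
Op 6: remove (3,1)
Op 7: place BQ@(1,5)
Op 8: place WK@(0,2)
Op 9: remove (0,2)
Per-piece attacks for W:
  WN@(0,0): attacks (1,2) (2,1)
  WN@(3,5): attacks (4,3) (5,4) (2,3) (1,4)
Union (6 distinct): (1,2) (1,4) (2,1) (2,3) (4,3) (5,4)

Answer: 6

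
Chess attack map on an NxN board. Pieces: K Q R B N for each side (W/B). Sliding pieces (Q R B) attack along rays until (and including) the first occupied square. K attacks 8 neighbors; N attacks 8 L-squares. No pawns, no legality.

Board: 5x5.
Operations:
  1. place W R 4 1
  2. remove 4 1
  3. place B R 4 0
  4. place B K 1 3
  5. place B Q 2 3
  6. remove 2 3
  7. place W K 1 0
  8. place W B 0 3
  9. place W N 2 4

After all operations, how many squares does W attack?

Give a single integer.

Answer: 11

Derivation:
Op 1: place WR@(4,1)
Op 2: remove (4,1)
Op 3: place BR@(4,0)
Op 4: place BK@(1,3)
Op 5: place BQ@(2,3)
Op 6: remove (2,3)
Op 7: place WK@(1,0)
Op 8: place WB@(0,3)
Op 9: place WN@(2,4)
Per-piece attacks for W:
  WB@(0,3): attacks (1,4) (1,2) (2,1) (3,0)
  WK@(1,0): attacks (1,1) (2,0) (0,0) (2,1) (0,1)
  WN@(2,4): attacks (3,2) (4,3) (1,2) (0,3)
Union (11 distinct): (0,0) (0,1) (0,3) (1,1) (1,2) (1,4) (2,0) (2,1) (3,0) (3,2) (4,3)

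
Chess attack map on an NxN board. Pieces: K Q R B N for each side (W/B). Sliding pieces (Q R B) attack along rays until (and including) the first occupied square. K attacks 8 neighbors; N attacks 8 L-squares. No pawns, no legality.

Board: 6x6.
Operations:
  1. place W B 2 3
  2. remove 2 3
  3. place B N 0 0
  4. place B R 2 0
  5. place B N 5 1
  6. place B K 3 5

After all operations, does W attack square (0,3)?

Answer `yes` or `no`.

Answer: no

Derivation:
Op 1: place WB@(2,3)
Op 2: remove (2,3)
Op 3: place BN@(0,0)
Op 4: place BR@(2,0)
Op 5: place BN@(5,1)
Op 6: place BK@(3,5)
Per-piece attacks for W:
W attacks (0,3): no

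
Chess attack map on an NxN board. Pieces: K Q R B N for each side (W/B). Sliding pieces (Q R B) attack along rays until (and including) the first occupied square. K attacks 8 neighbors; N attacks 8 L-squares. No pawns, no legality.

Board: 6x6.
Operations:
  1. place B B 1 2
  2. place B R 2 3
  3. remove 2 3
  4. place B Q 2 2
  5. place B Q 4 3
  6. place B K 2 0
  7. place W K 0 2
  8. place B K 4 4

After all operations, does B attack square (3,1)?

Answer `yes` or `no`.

Op 1: place BB@(1,2)
Op 2: place BR@(2,3)
Op 3: remove (2,3)
Op 4: place BQ@(2,2)
Op 5: place BQ@(4,3)
Op 6: place BK@(2,0)
Op 7: place WK@(0,2)
Op 8: place BK@(4,4)
Per-piece attacks for B:
  BB@(1,2): attacks (2,3) (3,4) (4,5) (2,1) (3,0) (0,3) (0,1)
  BK@(2,0): attacks (2,1) (3,0) (1,0) (3,1) (1,1)
  BQ@(2,2): attacks (2,3) (2,4) (2,5) (2,1) (2,0) (3,2) (4,2) (5,2) (1,2) (3,3) (4,4) (3,1) (4,0) (1,3) (0,4) (1,1) (0,0) [ray(0,-1) blocked at (2,0); ray(-1,0) blocked at (1,2); ray(1,1) blocked at (4,4)]
  BQ@(4,3): attacks (4,4) (4,2) (4,1) (4,0) (5,3) (3,3) (2,3) (1,3) (0,3) (5,4) (5,2) (3,4) (2,5) (3,2) (2,1) (1,0) [ray(0,1) blocked at (4,4)]
  BK@(4,4): attacks (4,5) (4,3) (5,4) (3,4) (5,5) (5,3) (3,5) (3,3)
B attacks (3,1): yes

Answer: yes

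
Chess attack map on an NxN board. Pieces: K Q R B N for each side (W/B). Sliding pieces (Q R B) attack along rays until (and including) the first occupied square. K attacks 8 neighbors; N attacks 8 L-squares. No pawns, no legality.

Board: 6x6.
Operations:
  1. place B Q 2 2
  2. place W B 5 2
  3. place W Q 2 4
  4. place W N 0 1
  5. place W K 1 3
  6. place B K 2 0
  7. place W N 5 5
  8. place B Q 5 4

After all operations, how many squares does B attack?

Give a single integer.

Answer: 23

Derivation:
Op 1: place BQ@(2,2)
Op 2: place WB@(5,2)
Op 3: place WQ@(2,4)
Op 4: place WN@(0,1)
Op 5: place WK@(1,3)
Op 6: place BK@(2,0)
Op 7: place WN@(5,5)
Op 8: place BQ@(5,4)
Per-piece attacks for B:
  BK@(2,0): attacks (2,1) (3,0) (1,0) (3,1) (1,1)
  BQ@(2,2): attacks (2,3) (2,4) (2,1) (2,0) (3,2) (4,2) (5,2) (1,2) (0,2) (3,3) (4,4) (5,5) (3,1) (4,0) (1,3) (1,1) (0,0) [ray(0,1) blocked at (2,4); ray(0,-1) blocked at (2,0); ray(1,0) blocked at (5,2); ray(1,1) blocked at (5,5); ray(-1,1) blocked at (1,3)]
  BQ@(5,4): attacks (5,5) (5,3) (5,2) (4,4) (3,4) (2,4) (4,5) (4,3) (3,2) (2,1) (1,0) [ray(0,1) blocked at (5,5); ray(0,-1) blocked at (5,2); ray(-1,0) blocked at (2,4)]
Union (23 distinct): (0,0) (0,2) (1,0) (1,1) (1,2) (1,3) (2,0) (2,1) (2,3) (2,4) (3,0) (3,1) (3,2) (3,3) (3,4) (4,0) (4,2) (4,3) (4,4) (4,5) (5,2) (5,3) (5,5)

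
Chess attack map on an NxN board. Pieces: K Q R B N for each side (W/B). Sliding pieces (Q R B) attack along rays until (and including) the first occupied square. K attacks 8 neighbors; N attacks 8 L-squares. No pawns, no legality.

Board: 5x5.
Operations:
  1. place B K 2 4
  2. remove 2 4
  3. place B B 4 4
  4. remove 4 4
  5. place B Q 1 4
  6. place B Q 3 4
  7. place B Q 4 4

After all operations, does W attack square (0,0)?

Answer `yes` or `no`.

Answer: no

Derivation:
Op 1: place BK@(2,4)
Op 2: remove (2,4)
Op 3: place BB@(4,4)
Op 4: remove (4,4)
Op 5: place BQ@(1,4)
Op 6: place BQ@(3,4)
Op 7: place BQ@(4,4)
Per-piece attacks for W:
W attacks (0,0): no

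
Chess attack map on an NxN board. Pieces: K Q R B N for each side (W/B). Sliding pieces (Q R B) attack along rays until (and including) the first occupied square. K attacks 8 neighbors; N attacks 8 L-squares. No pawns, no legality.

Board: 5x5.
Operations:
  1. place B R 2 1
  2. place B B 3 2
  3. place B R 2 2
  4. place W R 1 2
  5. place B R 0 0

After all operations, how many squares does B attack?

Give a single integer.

Op 1: place BR@(2,1)
Op 2: place BB@(3,2)
Op 3: place BR@(2,2)
Op 4: place WR@(1,2)
Op 5: place BR@(0,0)
Per-piece attacks for B:
  BR@(0,0): attacks (0,1) (0,2) (0,3) (0,4) (1,0) (2,0) (3,0) (4,0)
  BR@(2,1): attacks (2,2) (2,0) (3,1) (4,1) (1,1) (0,1) [ray(0,1) blocked at (2,2)]
  BR@(2,2): attacks (2,3) (2,4) (2,1) (3,2) (1,2) [ray(0,-1) blocked at (2,1); ray(1,0) blocked at (3,2); ray(-1,0) blocked at (1,2)]
  BB@(3,2): attacks (4,3) (4,1) (2,3) (1,4) (2,1) [ray(-1,-1) blocked at (2,1)]
Union (19 distinct): (0,1) (0,2) (0,3) (0,4) (1,0) (1,1) (1,2) (1,4) (2,0) (2,1) (2,2) (2,3) (2,4) (3,0) (3,1) (3,2) (4,0) (4,1) (4,3)

Answer: 19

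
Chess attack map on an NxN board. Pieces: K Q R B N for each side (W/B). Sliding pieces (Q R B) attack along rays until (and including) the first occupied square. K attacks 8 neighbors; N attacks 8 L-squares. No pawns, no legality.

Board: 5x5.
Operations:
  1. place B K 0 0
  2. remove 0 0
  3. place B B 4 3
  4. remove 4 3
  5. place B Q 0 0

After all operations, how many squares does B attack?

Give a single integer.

Op 1: place BK@(0,0)
Op 2: remove (0,0)
Op 3: place BB@(4,3)
Op 4: remove (4,3)
Op 5: place BQ@(0,0)
Per-piece attacks for B:
  BQ@(0,0): attacks (0,1) (0,2) (0,3) (0,4) (1,0) (2,0) (3,0) (4,0) (1,1) (2,2) (3,3) (4,4)
Union (12 distinct): (0,1) (0,2) (0,3) (0,4) (1,0) (1,1) (2,0) (2,2) (3,0) (3,3) (4,0) (4,4)

Answer: 12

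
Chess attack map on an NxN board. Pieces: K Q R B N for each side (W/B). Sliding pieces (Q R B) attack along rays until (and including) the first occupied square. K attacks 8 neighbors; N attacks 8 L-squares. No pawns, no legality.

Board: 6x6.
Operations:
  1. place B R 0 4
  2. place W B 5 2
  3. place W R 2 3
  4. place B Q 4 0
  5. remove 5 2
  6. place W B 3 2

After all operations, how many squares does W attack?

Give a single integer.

Answer: 15

Derivation:
Op 1: place BR@(0,4)
Op 2: place WB@(5,2)
Op 3: place WR@(2,3)
Op 4: place BQ@(4,0)
Op 5: remove (5,2)
Op 6: place WB@(3,2)
Per-piece attacks for W:
  WR@(2,3): attacks (2,4) (2,5) (2,2) (2,1) (2,0) (3,3) (4,3) (5,3) (1,3) (0,3)
  WB@(3,2): attacks (4,3) (5,4) (4,1) (5,0) (2,3) (2,1) (1,0) [ray(-1,1) blocked at (2,3)]
Union (15 distinct): (0,3) (1,0) (1,3) (2,0) (2,1) (2,2) (2,3) (2,4) (2,5) (3,3) (4,1) (4,3) (5,0) (5,3) (5,4)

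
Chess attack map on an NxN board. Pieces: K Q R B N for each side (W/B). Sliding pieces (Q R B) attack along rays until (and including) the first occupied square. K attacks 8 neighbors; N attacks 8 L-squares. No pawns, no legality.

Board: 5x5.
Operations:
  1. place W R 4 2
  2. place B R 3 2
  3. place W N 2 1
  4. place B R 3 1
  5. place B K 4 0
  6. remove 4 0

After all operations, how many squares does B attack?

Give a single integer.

Answer: 11

Derivation:
Op 1: place WR@(4,2)
Op 2: place BR@(3,2)
Op 3: place WN@(2,1)
Op 4: place BR@(3,1)
Op 5: place BK@(4,0)
Op 6: remove (4,0)
Per-piece attacks for B:
  BR@(3,1): attacks (3,2) (3,0) (4,1) (2,1) [ray(0,1) blocked at (3,2); ray(-1,0) blocked at (2,1)]
  BR@(3,2): attacks (3,3) (3,4) (3,1) (4,2) (2,2) (1,2) (0,2) [ray(0,-1) blocked at (3,1); ray(1,0) blocked at (4,2)]
Union (11 distinct): (0,2) (1,2) (2,1) (2,2) (3,0) (3,1) (3,2) (3,3) (3,4) (4,1) (4,2)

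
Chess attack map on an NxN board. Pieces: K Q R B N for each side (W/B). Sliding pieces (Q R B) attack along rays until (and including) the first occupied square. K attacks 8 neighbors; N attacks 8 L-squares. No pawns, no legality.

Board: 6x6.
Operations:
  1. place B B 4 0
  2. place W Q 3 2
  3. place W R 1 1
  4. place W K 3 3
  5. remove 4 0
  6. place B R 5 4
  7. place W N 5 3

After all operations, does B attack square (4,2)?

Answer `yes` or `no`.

Answer: no

Derivation:
Op 1: place BB@(4,0)
Op 2: place WQ@(3,2)
Op 3: place WR@(1,1)
Op 4: place WK@(3,3)
Op 5: remove (4,0)
Op 6: place BR@(5,4)
Op 7: place WN@(5,3)
Per-piece attacks for B:
  BR@(5,4): attacks (5,5) (5,3) (4,4) (3,4) (2,4) (1,4) (0,4) [ray(0,-1) blocked at (5,3)]
B attacks (4,2): no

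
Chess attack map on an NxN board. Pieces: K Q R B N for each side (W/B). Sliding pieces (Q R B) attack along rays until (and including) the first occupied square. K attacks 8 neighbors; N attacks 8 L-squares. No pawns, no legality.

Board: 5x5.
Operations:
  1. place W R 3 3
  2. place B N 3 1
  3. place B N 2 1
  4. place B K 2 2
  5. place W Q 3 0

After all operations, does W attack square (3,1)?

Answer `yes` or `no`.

Answer: yes

Derivation:
Op 1: place WR@(3,3)
Op 2: place BN@(3,1)
Op 3: place BN@(2,1)
Op 4: place BK@(2,2)
Op 5: place WQ@(3,0)
Per-piece attacks for W:
  WQ@(3,0): attacks (3,1) (4,0) (2,0) (1,0) (0,0) (4,1) (2,1) [ray(0,1) blocked at (3,1); ray(-1,1) blocked at (2,1)]
  WR@(3,3): attacks (3,4) (3,2) (3,1) (4,3) (2,3) (1,3) (0,3) [ray(0,-1) blocked at (3,1)]
W attacks (3,1): yes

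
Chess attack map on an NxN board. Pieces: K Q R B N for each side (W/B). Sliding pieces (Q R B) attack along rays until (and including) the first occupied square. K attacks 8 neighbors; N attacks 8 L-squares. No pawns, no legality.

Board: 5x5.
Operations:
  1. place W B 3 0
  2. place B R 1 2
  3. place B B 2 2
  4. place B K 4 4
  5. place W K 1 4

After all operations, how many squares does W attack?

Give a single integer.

Answer: 8

Derivation:
Op 1: place WB@(3,0)
Op 2: place BR@(1,2)
Op 3: place BB@(2,2)
Op 4: place BK@(4,4)
Op 5: place WK@(1,4)
Per-piece attacks for W:
  WK@(1,4): attacks (1,3) (2,4) (0,4) (2,3) (0,3)
  WB@(3,0): attacks (4,1) (2,1) (1,2) [ray(-1,1) blocked at (1,2)]
Union (8 distinct): (0,3) (0,4) (1,2) (1,3) (2,1) (2,3) (2,4) (4,1)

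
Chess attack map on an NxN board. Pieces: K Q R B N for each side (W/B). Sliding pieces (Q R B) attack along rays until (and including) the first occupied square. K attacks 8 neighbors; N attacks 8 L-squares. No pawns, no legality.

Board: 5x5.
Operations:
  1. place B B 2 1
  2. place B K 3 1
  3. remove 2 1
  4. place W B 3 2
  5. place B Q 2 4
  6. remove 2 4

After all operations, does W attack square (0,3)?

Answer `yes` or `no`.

Answer: no

Derivation:
Op 1: place BB@(2,1)
Op 2: place BK@(3,1)
Op 3: remove (2,1)
Op 4: place WB@(3,2)
Op 5: place BQ@(2,4)
Op 6: remove (2,4)
Per-piece attacks for W:
  WB@(3,2): attacks (4,3) (4,1) (2,3) (1,4) (2,1) (1,0)
W attacks (0,3): no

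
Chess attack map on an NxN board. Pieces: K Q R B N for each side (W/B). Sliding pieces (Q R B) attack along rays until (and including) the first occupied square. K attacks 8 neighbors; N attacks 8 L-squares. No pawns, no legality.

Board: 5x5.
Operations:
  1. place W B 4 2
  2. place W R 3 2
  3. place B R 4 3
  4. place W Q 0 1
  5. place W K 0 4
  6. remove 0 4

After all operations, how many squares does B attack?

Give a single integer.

Answer: 6

Derivation:
Op 1: place WB@(4,2)
Op 2: place WR@(3,2)
Op 3: place BR@(4,3)
Op 4: place WQ@(0,1)
Op 5: place WK@(0,4)
Op 6: remove (0,4)
Per-piece attacks for B:
  BR@(4,3): attacks (4,4) (4,2) (3,3) (2,3) (1,3) (0,3) [ray(0,-1) blocked at (4,2)]
Union (6 distinct): (0,3) (1,3) (2,3) (3,3) (4,2) (4,4)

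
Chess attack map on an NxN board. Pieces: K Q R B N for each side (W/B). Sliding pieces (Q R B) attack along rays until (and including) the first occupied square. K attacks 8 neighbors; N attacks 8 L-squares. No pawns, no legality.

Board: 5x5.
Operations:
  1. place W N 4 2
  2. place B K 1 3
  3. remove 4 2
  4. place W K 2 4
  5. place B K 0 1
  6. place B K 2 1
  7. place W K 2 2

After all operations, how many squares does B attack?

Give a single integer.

Op 1: place WN@(4,2)
Op 2: place BK@(1,3)
Op 3: remove (4,2)
Op 4: place WK@(2,4)
Op 5: place BK@(0,1)
Op 6: place BK@(2,1)
Op 7: place WK@(2,2)
Per-piece attacks for B:
  BK@(0,1): attacks (0,2) (0,0) (1,1) (1,2) (1,0)
  BK@(1,3): attacks (1,4) (1,2) (2,3) (0,3) (2,4) (2,2) (0,4) (0,2)
  BK@(2,1): attacks (2,2) (2,0) (3,1) (1,1) (3,2) (3,0) (1,2) (1,0)
Union (15 distinct): (0,0) (0,2) (0,3) (0,4) (1,0) (1,1) (1,2) (1,4) (2,0) (2,2) (2,3) (2,4) (3,0) (3,1) (3,2)

Answer: 15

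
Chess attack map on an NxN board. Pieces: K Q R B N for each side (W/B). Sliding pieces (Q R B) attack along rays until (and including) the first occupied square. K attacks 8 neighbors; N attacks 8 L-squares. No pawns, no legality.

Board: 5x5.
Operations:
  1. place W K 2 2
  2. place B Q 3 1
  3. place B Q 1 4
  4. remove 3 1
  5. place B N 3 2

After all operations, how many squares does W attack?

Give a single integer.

Answer: 8

Derivation:
Op 1: place WK@(2,2)
Op 2: place BQ@(3,1)
Op 3: place BQ@(1,4)
Op 4: remove (3,1)
Op 5: place BN@(3,2)
Per-piece attacks for W:
  WK@(2,2): attacks (2,3) (2,1) (3,2) (1,2) (3,3) (3,1) (1,3) (1,1)
Union (8 distinct): (1,1) (1,2) (1,3) (2,1) (2,3) (3,1) (3,2) (3,3)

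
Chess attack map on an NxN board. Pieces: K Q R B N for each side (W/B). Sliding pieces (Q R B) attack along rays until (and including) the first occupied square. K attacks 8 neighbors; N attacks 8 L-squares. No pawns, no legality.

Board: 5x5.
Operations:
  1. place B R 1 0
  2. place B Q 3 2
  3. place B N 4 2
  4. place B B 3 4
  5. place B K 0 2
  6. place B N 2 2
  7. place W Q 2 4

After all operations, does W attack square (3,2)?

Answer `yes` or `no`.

Answer: no

Derivation:
Op 1: place BR@(1,0)
Op 2: place BQ@(3,2)
Op 3: place BN@(4,2)
Op 4: place BB@(3,4)
Op 5: place BK@(0,2)
Op 6: place BN@(2,2)
Op 7: place WQ@(2,4)
Per-piece attacks for W:
  WQ@(2,4): attacks (2,3) (2,2) (3,4) (1,4) (0,4) (3,3) (4,2) (1,3) (0,2) [ray(0,-1) blocked at (2,2); ray(1,0) blocked at (3,4); ray(1,-1) blocked at (4,2); ray(-1,-1) blocked at (0,2)]
W attacks (3,2): no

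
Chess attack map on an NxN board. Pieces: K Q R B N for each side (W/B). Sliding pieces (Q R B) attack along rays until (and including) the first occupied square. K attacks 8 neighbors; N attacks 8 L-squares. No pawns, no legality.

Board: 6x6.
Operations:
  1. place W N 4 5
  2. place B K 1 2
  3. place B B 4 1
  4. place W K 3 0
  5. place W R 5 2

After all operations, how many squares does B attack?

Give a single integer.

Op 1: place WN@(4,5)
Op 2: place BK@(1,2)
Op 3: place BB@(4,1)
Op 4: place WK@(3,0)
Op 5: place WR@(5,2)
Per-piece attacks for B:
  BK@(1,2): attacks (1,3) (1,1) (2,2) (0,2) (2,3) (2,1) (0,3) (0,1)
  BB@(4,1): attacks (5,2) (5,0) (3,2) (2,3) (1,4) (0,5) (3,0) [ray(1,1) blocked at (5,2); ray(-1,-1) blocked at (3,0)]
Union (14 distinct): (0,1) (0,2) (0,3) (0,5) (1,1) (1,3) (1,4) (2,1) (2,2) (2,3) (3,0) (3,2) (5,0) (5,2)

Answer: 14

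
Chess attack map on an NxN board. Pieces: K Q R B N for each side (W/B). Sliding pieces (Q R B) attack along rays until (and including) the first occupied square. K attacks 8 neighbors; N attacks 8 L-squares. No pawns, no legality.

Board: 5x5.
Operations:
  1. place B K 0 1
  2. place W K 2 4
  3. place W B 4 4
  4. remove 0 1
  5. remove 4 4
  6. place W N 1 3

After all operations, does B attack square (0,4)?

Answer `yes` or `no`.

Answer: no

Derivation:
Op 1: place BK@(0,1)
Op 2: place WK@(2,4)
Op 3: place WB@(4,4)
Op 4: remove (0,1)
Op 5: remove (4,4)
Op 6: place WN@(1,3)
Per-piece attacks for B:
B attacks (0,4): no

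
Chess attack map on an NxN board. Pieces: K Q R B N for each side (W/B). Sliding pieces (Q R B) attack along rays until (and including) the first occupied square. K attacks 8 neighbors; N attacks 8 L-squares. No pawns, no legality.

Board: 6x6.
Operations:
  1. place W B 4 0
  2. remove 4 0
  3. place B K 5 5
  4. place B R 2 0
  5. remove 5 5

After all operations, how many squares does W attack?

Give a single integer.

Answer: 0

Derivation:
Op 1: place WB@(4,0)
Op 2: remove (4,0)
Op 3: place BK@(5,5)
Op 4: place BR@(2,0)
Op 5: remove (5,5)
Per-piece attacks for W:
Union (0 distinct): (none)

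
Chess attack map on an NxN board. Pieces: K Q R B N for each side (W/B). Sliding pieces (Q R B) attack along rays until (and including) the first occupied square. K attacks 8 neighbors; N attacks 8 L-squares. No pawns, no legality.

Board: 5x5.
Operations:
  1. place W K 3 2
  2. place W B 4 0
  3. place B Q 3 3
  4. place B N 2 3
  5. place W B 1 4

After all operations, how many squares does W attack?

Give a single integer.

Op 1: place WK@(3,2)
Op 2: place WB@(4,0)
Op 3: place BQ@(3,3)
Op 4: place BN@(2,3)
Op 5: place WB@(1,4)
Per-piece attacks for W:
  WB@(1,4): attacks (2,3) (0,3) [ray(1,-1) blocked at (2,3)]
  WK@(3,2): attacks (3,3) (3,1) (4,2) (2,2) (4,3) (4,1) (2,3) (2,1)
  WB@(4,0): attacks (3,1) (2,2) (1,3) (0,4)
Union (11 distinct): (0,3) (0,4) (1,3) (2,1) (2,2) (2,3) (3,1) (3,3) (4,1) (4,2) (4,3)

Answer: 11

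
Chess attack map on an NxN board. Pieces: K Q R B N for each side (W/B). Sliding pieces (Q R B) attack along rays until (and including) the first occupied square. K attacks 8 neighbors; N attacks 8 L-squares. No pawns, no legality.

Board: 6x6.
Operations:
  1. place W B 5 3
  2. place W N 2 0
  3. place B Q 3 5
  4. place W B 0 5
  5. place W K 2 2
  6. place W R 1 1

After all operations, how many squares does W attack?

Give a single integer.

Op 1: place WB@(5,3)
Op 2: place WN@(2,0)
Op 3: place BQ@(3,5)
Op 4: place WB@(0,5)
Op 5: place WK@(2,2)
Op 6: place WR@(1,1)
Per-piece attacks for W:
  WB@(0,5): attacks (1,4) (2,3) (3,2) (4,1) (5,0)
  WR@(1,1): attacks (1,2) (1,3) (1,4) (1,5) (1,0) (2,1) (3,1) (4,1) (5,1) (0,1)
  WN@(2,0): attacks (3,2) (4,1) (1,2) (0,1)
  WK@(2,2): attacks (2,3) (2,1) (3,2) (1,2) (3,3) (3,1) (1,3) (1,1)
  WB@(5,3): attacks (4,4) (3,5) (4,2) (3,1) (2,0) [ray(-1,1) blocked at (3,5); ray(-1,-1) blocked at (2,0)]
Union (19 distinct): (0,1) (1,0) (1,1) (1,2) (1,3) (1,4) (1,5) (2,0) (2,1) (2,3) (3,1) (3,2) (3,3) (3,5) (4,1) (4,2) (4,4) (5,0) (5,1)

Answer: 19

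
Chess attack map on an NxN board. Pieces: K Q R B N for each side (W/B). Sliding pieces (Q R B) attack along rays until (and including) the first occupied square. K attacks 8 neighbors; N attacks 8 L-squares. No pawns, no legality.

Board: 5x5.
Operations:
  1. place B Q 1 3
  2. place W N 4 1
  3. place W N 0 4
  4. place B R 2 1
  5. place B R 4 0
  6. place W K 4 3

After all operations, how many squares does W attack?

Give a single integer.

Op 1: place BQ@(1,3)
Op 2: place WN@(4,1)
Op 3: place WN@(0,4)
Op 4: place BR@(2,1)
Op 5: place BR@(4,0)
Op 6: place WK@(4,3)
Per-piece attacks for W:
  WN@(0,4): attacks (1,2) (2,3)
  WN@(4,1): attacks (3,3) (2,2) (2,0)
  WK@(4,3): attacks (4,4) (4,2) (3,3) (3,4) (3,2)
Union (9 distinct): (1,2) (2,0) (2,2) (2,3) (3,2) (3,3) (3,4) (4,2) (4,4)

Answer: 9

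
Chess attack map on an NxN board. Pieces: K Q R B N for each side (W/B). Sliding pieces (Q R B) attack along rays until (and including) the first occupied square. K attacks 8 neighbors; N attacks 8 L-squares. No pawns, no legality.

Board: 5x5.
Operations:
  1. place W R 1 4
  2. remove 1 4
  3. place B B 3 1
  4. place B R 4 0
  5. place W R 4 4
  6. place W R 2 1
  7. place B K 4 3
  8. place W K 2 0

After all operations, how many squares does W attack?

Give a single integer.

Op 1: place WR@(1,4)
Op 2: remove (1,4)
Op 3: place BB@(3,1)
Op 4: place BR@(4,0)
Op 5: place WR@(4,4)
Op 6: place WR@(2,1)
Op 7: place BK@(4,3)
Op 8: place WK@(2,0)
Per-piece attacks for W:
  WK@(2,0): attacks (2,1) (3,0) (1,0) (3,1) (1,1)
  WR@(2,1): attacks (2,2) (2,3) (2,4) (2,0) (3,1) (1,1) (0,1) [ray(0,-1) blocked at (2,0); ray(1,0) blocked at (3,1)]
  WR@(4,4): attacks (4,3) (3,4) (2,4) (1,4) (0,4) [ray(0,-1) blocked at (4,3)]
Union (14 distinct): (0,1) (0,4) (1,0) (1,1) (1,4) (2,0) (2,1) (2,2) (2,3) (2,4) (3,0) (3,1) (3,4) (4,3)

Answer: 14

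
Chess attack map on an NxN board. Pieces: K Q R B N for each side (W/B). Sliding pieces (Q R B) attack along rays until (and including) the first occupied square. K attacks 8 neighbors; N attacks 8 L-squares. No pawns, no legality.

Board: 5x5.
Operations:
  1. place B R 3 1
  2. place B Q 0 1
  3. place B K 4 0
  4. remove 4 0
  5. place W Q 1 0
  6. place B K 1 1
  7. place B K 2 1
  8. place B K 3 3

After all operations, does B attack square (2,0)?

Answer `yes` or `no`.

Answer: yes

Derivation:
Op 1: place BR@(3,1)
Op 2: place BQ@(0,1)
Op 3: place BK@(4,0)
Op 4: remove (4,0)
Op 5: place WQ@(1,0)
Op 6: place BK@(1,1)
Op 7: place BK@(2,1)
Op 8: place BK@(3,3)
Per-piece attacks for B:
  BQ@(0,1): attacks (0,2) (0,3) (0,4) (0,0) (1,1) (1,2) (2,3) (3,4) (1,0) [ray(1,0) blocked at (1,1); ray(1,-1) blocked at (1,0)]
  BK@(1,1): attacks (1,2) (1,0) (2,1) (0,1) (2,2) (2,0) (0,2) (0,0)
  BK@(2,1): attacks (2,2) (2,0) (3,1) (1,1) (3,2) (3,0) (1,2) (1,0)
  BR@(3,1): attacks (3,2) (3,3) (3,0) (4,1) (2,1) [ray(0,1) blocked at (3,3); ray(-1,0) blocked at (2,1)]
  BK@(3,3): attacks (3,4) (3,2) (4,3) (2,3) (4,4) (4,2) (2,4) (2,2)
B attacks (2,0): yes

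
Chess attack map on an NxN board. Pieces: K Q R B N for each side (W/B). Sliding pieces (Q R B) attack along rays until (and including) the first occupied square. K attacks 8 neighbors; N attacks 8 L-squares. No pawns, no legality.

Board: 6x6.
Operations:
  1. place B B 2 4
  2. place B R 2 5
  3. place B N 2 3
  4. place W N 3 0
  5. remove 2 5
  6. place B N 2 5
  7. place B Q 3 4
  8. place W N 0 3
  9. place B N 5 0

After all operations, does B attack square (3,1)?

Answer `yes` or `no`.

Answer: yes

Derivation:
Op 1: place BB@(2,4)
Op 2: place BR@(2,5)
Op 3: place BN@(2,3)
Op 4: place WN@(3,0)
Op 5: remove (2,5)
Op 6: place BN@(2,5)
Op 7: place BQ@(3,4)
Op 8: place WN@(0,3)
Op 9: place BN@(5,0)
Per-piece attacks for B:
  BN@(2,3): attacks (3,5) (4,4) (1,5) (0,4) (3,1) (4,2) (1,1) (0,2)
  BB@(2,4): attacks (3,5) (3,3) (4,2) (5,1) (1,5) (1,3) (0,2)
  BN@(2,5): attacks (3,3) (4,4) (1,3) (0,4)
  BQ@(3,4): attacks (3,5) (3,3) (3,2) (3,1) (3,0) (4,4) (5,4) (2,4) (4,5) (4,3) (5,2) (2,5) (2,3) [ray(0,-1) blocked at (3,0); ray(-1,0) blocked at (2,4); ray(-1,1) blocked at (2,5); ray(-1,-1) blocked at (2,3)]
  BN@(5,0): attacks (4,2) (3,1)
B attacks (3,1): yes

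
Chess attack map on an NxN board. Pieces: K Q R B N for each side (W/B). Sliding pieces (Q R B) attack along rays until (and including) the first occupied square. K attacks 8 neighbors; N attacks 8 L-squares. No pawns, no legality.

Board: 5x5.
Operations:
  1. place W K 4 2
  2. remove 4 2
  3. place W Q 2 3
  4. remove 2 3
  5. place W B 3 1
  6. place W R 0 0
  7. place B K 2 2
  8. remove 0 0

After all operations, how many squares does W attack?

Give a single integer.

Op 1: place WK@(4,2)
Op 2: remove (4,2)
Op 3: place WQ@(2,3)
Op 4: remove (2,3)
Op 5: place WB@(3,1)
Op 6: place WR@(0,0)
Op 7: place BK@(2,2)
Op 8: remove (0,0)
Per-piece attacks for W:
  WB@(3,1): attacks (4,2) (4,0) (2,2) (2,0) [ray(-1,1) blocked at (2,2)]
Union (4 distinct): (2,0) (2,2) (4,0) (4,2)

Answer: 4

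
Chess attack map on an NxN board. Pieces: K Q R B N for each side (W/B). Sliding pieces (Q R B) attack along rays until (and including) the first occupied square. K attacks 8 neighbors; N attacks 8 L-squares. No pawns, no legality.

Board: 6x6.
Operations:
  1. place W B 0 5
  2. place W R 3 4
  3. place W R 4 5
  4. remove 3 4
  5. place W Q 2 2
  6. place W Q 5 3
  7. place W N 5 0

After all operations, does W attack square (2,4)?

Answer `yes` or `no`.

Op 1: place WB@(0,5)
Op 2: place WR@(3,4)
Op 3: place WR@(4,5)
Op 4: remove (3,4)
Op 5: place WQ@(2,2)
Op 6: place WQ@(5,3)
Op 7: place WN@(5,0)
Per-piece attacks for W:
  WB@(0,5): attacks (1,4) (2,3) (3,2) (4,1) (5,0) [ray(1,-1) blocked at (5,0)]
  WQ@(2,2): attacks (2,3) (2,4) (2,5) (2,1) (2,0) (3,2) (4,2) (5,2) (1,2) (0,2) (3,3) (4,4) (5,5) (3,1) (4,0) (1,3) (0,4) (1,1) (0,0)
  WR@(4,5): attacks (4,4) (4,3) (4,2) (4,1) (4,0) (5,5) (3,5) (2,5) (1,5) (0,5) [ray(-1,0) blocked at (0,5)]
  WN@(5,0): attacks (4,2) (3,1)
  WQ@(5,3): attacks (5,4) (5,5) (5,2) (5,1) (5,0) (4,3) (3,3) (2,3) (1,3) (0,3) (4,4) (3,5) (4,2) (3,1) (2,0) [ray(0,-1) blocked at (5,0)]
W attacks (2,4): yes

Answer: yes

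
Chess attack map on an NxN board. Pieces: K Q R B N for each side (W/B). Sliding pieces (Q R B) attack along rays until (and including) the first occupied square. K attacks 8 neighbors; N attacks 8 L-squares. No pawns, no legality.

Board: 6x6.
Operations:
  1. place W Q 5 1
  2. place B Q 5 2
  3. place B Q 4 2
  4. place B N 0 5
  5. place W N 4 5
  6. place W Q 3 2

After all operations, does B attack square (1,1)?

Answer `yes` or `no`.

Op 1: place WQ@(5,1)
Op 2: place BQ@(5,2)
Op 3: place BQ@(4,2)
Op 4: place BN@(0,5)
Op 5: place WN@(4,5)
Op 6: place WQ@(3,2)
Per-piece attacks for B:
  BN@(0,5): attacks (1,3) (2,4)
  BQ@(4,2): attacks (4,3) (4,4) (4,5) (4,1) (4,0) (5,2) (3,2) (5,3) (5,1) (3,3) (2,4) (1,5) (3,1) (2,0) [ray(0,1) blocked at (4,5); ray(1,0) blocked at (5,2); ray(-1,0) blocked at (3,2); ray(1,-1) blocked at (5,1)]
  BQ@(5,2): attacks (5,3) (5,4) (5,5) (5,1) (4,2) (4,3) (3,4) (2,5) (4,1) (3,0) [ray(0,-1) blocked at (5,1); ray(-1,0) blocked at (4,2)]
B attacks (1,1): no

Answer: no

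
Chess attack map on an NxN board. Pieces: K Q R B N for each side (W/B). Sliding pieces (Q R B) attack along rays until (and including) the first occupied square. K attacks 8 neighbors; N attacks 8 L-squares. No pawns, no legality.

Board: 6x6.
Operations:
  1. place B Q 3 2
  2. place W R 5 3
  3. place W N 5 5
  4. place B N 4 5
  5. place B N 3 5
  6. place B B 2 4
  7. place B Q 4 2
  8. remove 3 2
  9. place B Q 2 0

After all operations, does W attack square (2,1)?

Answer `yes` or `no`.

Op 1: place BQ@(3,2)
Op 2: place WR@(5,3)
Op 3: place WN@(5,5)
Op 4: place BN@(4,5)
Op 5: place BN@(3,5)
Op 6: place BB@(2,4)
Op 7: place BQ@(4,2)
Op 8: remove (3,2)
Op 9: place BQ@(2,0)
Per-piece attacks for W:
  WR@(5,3): attacks (5,4) (5,5) (5,2) (5,1) (5,0) (4,3) (3,3) (2,3) (1,3) (0,3) [ray(0,1) blocked at (5,5)]
  WN@(5,5): attacks (4,3) (3,4)
W attacks (2,1): no

Answer: no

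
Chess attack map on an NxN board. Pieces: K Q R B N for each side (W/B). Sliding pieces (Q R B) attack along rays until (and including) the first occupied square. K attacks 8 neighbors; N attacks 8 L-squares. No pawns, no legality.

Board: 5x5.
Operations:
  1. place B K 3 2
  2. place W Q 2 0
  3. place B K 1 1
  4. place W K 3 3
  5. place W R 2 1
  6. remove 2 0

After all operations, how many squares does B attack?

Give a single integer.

Answer: 14

Derivation:
Op 1: place BK@(3,2)
Op 2: place WQ@(2,0)
Op 3: place BK@(1,1)
Op 4: place WK@(3,3)
Op 5: place WR@(2,1)
Op 6: remove (2,0)
Per-piece attacks for B:
  BK@(1,1): attacks (1,2) (1,0) (2,1) (0,1) (2,2) (2,0) (0,2) (0,0)
  BK@(3,2): attacks (3,3) (3,1) (4,2) (2,2) (4,3) (4,1) (2,3) (2,1)
Union (14 distinct): (0,0) (0,1) (0,2) (1,0) (1,2) (2,0) (2,1) (2,2) (2,3) (3,1) (3,3) (4,1) (4,2) (4,3)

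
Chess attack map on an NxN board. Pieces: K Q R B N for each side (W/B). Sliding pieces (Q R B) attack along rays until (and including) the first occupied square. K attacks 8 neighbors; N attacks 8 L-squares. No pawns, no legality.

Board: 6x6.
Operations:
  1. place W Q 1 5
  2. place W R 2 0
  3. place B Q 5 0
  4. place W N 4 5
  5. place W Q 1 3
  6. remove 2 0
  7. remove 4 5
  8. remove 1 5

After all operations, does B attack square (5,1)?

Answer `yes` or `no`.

Op 1: place WQ@(1,5)
Op 2: place WR@(2,0)
Op 3: place BQ@(5,0)
Op 4: place WN@(4,5)
Op 5: place WQ@(1,3)
Op 6: remove (2,0)
Op 7: remove (4,5)
Op 8: remove (1,5)
Per-piece attacks for B:
  BQ@(5,0): attacks (5,1) (5,2) (5,3) (5,4) (5,5) (4,0) (3,0) (2,0) (1,0) (0,0) (4,1) (3,2) (2,3) (1,4) (0,5)
B attacks (5,1): yes

Answer: yes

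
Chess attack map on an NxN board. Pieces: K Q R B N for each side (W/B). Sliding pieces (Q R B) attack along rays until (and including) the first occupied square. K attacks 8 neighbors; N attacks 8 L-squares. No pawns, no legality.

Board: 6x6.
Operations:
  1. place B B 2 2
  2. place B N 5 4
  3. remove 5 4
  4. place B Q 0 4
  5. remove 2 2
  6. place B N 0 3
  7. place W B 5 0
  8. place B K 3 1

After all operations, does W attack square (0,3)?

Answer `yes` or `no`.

Answer: no

Derivation:
Op 1: place BB@(2,2)
Op 2: place BN@(5,4)
Op 3: remove (5,4)
Op 4: place BQ@(0,4)
Op 5: remove (2,2)
Op 6: place BN@(0,3)
Op 7: place WB@(5,0)
Op 8: place BK@(3,1)
Per-piece attacks for W:
  WB@(5,0): attacks (4,1) (3,2) (2,3) (1,4) (0,5)
W attacks (0,3): no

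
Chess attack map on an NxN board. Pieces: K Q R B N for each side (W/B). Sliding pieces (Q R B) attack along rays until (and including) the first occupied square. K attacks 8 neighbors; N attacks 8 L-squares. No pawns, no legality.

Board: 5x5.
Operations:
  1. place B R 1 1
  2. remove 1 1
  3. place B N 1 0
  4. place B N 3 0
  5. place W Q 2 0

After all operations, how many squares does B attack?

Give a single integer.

Answer: 5

Derivation:
Op 1: place BR@(1,1)
Op 2: remove (1,1)
Op 3: place BN@(1,0)
Op 4: place BN@(3,0)
Op 5: place WQ@(2,0)
Per-piece attacks for B:
  BN@(1,0): attacks (2,2) (3,1) (0,2)
  BN@(3,0): attacks (4,2) (2,2) (1,1)
Union (5 distinct): (0,2) (1,1) (2,2) (3,1) (4,2)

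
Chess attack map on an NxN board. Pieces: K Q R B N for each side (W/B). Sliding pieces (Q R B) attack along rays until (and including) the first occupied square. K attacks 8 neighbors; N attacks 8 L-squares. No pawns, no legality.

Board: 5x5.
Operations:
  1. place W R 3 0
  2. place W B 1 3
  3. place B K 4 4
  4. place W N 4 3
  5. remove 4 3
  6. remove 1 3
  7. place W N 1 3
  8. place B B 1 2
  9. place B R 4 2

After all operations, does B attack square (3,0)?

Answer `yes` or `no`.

Answer: yes

Derivation:
Op 1: place WR@(3,0)
Op 2: place WB@(1,3)
Op 3: place BK@(4,4)
Op 4: place WN@(4,3)
Op 5: remove (4,3)
Op 6: remove (1,3)
Op 7: place WN@(1,3)
Op 8: place BB@(1,2)
Op 9: place BR@(4,2)
Per-piece attacks for B:
  BB@(1,2): attacks (2,3) (3,4) (2,1) (3,0) (0,3) (0,1) [ray(1,-1) blocked at (3,0)]
  BR@(4,2): attacks (4,3) (4,4) (4,1) (4,0) (3,2) (2,2) (1,2) [ray(0,1) blocked at (4,4); ray(-1,0) blocked at (1,2)]
  BK@(4,4): attacks (4,3) (3,4) (3,3)
B attacks (3,0): yes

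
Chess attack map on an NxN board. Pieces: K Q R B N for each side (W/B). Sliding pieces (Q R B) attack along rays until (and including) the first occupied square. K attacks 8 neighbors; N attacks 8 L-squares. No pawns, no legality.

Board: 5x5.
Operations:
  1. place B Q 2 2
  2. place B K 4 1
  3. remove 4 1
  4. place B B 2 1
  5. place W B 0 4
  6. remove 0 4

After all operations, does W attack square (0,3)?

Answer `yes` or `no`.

Op 1: place BQ@(2,2)
Op 2: place BK@(4,1)
Op 3: remove (4,1)
Op 4: place BB@(2,1)
Op 5: place WB@(0,4)
Op 6: remove (0,4)
Per-piece attacks for W:
W attacks (0,3): no

Answer: no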